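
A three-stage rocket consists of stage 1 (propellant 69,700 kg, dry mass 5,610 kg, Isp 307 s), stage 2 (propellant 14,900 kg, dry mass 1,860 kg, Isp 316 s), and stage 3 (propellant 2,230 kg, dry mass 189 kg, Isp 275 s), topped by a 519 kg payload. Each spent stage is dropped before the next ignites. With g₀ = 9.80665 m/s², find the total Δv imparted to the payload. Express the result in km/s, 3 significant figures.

Ignition mass of stage 1 = 69,700+5,610 + 14,900+1,860 + 2,230+189 + 519 = 95,008 kg.
Stage 1: m₀ = 95,008 kg, m_f = 95,008 − 69,700 = 25,308 kg; Δv = 307×9.80665×ln(3.754) = 3010.6×1.3228 ≈ 3983 m/s.
Stage 2: m₀ = 19,698 kg, m_f = 19,698 − 14,900 = 4,798 kg; Δv = 316×9.80665×ln(4.105) = 3098.9×1.4123 ≈ 4377 m/s.
Stage 3: m₀ = 2,938 kg, m_f = 2,938 − 2,230 = 708 kg; Δv = 275×9.80665×ln(4.15) = 2696.8×1.4230 ≈ 3838 m/s.
Total Δv = 3983 + 4377 + 3838 = 12198 m/s.

Δv ≈ 12.2 km/s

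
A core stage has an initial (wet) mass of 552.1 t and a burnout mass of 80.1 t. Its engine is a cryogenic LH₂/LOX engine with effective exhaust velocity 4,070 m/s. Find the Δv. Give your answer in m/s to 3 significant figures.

Δv = v_e · ln(m₀/m_f) = 4070.0 × ln(6.893) = 4070.0 × 1.9305 ≈ 7856.9 m/s.

Δv ≈ 7860 m/s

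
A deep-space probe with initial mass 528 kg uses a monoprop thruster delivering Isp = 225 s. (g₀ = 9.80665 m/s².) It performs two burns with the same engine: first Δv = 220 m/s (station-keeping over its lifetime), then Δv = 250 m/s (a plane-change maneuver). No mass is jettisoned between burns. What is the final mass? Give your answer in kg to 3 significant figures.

final mass ≈ 427 kg

v_e = Isp · g₀ = 225 × 9.80665 = 2206.5 m/s.
After the first burn: m = 528 × exp(−220/2206.5) = 528 × 0.90510 = 477.893 kg.
After the second burn: m = 477.893 × exp(−250/2206.5) = 477.893 × 0.89288 = 426.701 kg.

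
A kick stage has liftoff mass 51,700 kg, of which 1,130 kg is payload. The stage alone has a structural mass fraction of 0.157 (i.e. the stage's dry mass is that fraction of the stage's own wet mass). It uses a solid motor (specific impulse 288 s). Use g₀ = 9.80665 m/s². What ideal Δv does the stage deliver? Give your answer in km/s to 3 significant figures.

Stage wet mass = m₀ − payload = 51,700 − 1,130 = 50,570 kg.
Stage dry mass = ε × stage wet mass = 0.157 × 50,570 = 7,939.49 kg.
Burnout mass m_f = stage dry + payload = 7,939.49 + 1,130 = 9,069.49 kg.
v_e = Isp · g₀ = 288 × 9.80665 = 2824.3 m/s.
From the ideal rocket equation, Δv = v_e · ln(51,700/9,069.49) = 2824.3 × ln(5.7) = 2824.3 × 1.7405 ≈ 4916 m/s.

Δv ≈ 4.92 km/s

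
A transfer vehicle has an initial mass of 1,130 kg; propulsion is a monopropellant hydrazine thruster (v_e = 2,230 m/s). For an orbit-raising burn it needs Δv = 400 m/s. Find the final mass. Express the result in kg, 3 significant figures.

From the ideal rocket equation, m₀/m_f = exp(Δv / v_e) = exp(400 / 2230.0) = exp(0.1794) = 1.1965.
m_f = m₀ / 1.1965 = 1,130 / 1.1965 = 944.421 kg.

final mass ≈ 944 kg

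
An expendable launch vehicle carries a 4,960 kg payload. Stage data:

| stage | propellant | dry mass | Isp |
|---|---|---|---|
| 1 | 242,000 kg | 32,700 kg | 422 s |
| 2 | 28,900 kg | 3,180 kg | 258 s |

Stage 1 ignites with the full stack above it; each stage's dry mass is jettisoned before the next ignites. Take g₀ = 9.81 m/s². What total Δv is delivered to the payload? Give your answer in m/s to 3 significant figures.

Δv ≈ 10000 m/s

Ignition mass of stage 1 = 242,000+32,700 + 28,900+3,180 + 4,960 = 311,740 kg.
Stage 1: m₀ = 311,740 kg, m_f = 311,740 − 242,000 = 69,740 kg; Δv = 422×9.81×ln(4.47) = 4139.8×1.4974 ≈ 6199 m/s.
Stage 2: m₀ = 37,040 kg, m_f = 37,040 − 28,900 = 8,140 kg; Δv = 258×9.81×ln(4.55) = 2531.0×1.5152 ≈ 3835 m/s.
Total Δv = 6199 + 3835 = 10034 m/s.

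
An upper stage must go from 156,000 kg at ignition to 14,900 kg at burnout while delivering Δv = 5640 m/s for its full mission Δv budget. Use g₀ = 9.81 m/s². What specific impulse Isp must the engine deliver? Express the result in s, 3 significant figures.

ln(m₀/m_f) = ln(156000/14900) = ln(10.47) = 2.3485.
v_e = Δv / ln(m₀/m_f) = 5640 / 2.3485 = 2401.5 m/s.
Isp = v_e / g₀ = 2401.5 / 9.81 = 244.8 s.

Isp ≈ 245 s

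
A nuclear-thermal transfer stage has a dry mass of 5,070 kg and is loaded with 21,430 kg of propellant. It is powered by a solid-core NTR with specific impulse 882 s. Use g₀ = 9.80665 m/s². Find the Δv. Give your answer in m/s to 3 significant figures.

Δv ≈ 14300 m/s

v_e = Isp · g₀ = 882 × 9.80665 = 8649.5 m/s.
m₀ = m_dry + m_prop = 5,070 + 21,430 = 26,500 kg.
Δv = v_e · ln(m₀/m_f) = 8649.5 × ln(5.227) = 8649.5 × 1.6538 ≈ 14304.5 m/s.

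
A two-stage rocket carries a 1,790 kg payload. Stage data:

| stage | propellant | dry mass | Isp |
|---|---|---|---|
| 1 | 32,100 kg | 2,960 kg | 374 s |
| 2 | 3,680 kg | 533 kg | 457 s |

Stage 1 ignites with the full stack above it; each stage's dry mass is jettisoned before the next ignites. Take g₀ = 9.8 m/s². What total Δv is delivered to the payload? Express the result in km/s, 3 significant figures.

Δv ≈ 9.83 km/s

Ignition mass of stage 1 = 32,100+2,960 + 3,680+533 + 1,790 = 41,063 kg.
Stage 1: m₀ = 41,063 kg, m_f = 41,063 − 32,100 = 8,963 kg; Δv = 374×9.8×ln(4.581) = 3665.2×1.5220 ≈ 5578 m/s.
Stage 2: m₀ = 6,003 kg, m_f = 6,003 − 3,680 = 2,323 kg; Δv = 457×9.8×ln(2.584) = 4478.6×0.9494 ≈ 4252 m/s.
Total Δv = 5578 + 4252 = 9830 m/s.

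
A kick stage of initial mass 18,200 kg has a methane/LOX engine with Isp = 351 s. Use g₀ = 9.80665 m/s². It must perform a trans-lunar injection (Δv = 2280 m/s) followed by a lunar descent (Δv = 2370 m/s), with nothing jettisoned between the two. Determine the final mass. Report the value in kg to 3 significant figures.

v_e = Isp · g₀ = 351 × 9.80665 = 3442.1 m/s.
After the first burn: m = 18200 × exp(−2280/3442.1) = 18200 × 0.51562 = 9,384.28 kg.
After the second burn: m = 9,384.28 × exp(−2370/3442.1) = 9,384.28 × 0.50232 = 4,713.91 kg.

final mass ≈ 4710 kg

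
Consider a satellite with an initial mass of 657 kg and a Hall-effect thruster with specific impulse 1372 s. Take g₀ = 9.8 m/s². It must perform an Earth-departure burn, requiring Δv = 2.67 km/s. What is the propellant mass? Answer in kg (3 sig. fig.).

v_e = Isp · g₀ = 1372 × 9.8 = 13445.6 m/s.
By the Tsiolkovsky rocket equation, m₀/m_f = exp(Δv / v_e) = exp(2670 / 13445.6) = exp(0.1986) = 1.2197.
m_f = 657 / 1.2197 = 538.657 kg, so propellant = m₀ − m_f = 657 − 538.657 = 118.343 kg.

propellant mass ≈ 118 kg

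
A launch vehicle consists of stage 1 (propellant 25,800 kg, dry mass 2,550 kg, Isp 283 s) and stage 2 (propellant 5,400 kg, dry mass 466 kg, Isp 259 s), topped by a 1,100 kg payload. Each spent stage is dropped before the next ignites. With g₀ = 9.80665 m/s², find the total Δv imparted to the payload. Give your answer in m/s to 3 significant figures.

Δv ≈ 7430 m/s

Ignition mass of stage 1 = 25,800+2,550 + 5,400+466 + 1,100 = 35,316 kg.
Stage 1: m₀ = 35,316 kg, m_f = 35,316 − 25,800 = 9,516 kg; Δv = 283×9.80665×ln(3.711) = 2775.3×1.3114 ≈ 3639 m/s.
Stage 2: m₀ = 6,966 kg, m_f = 6,966 − 5,400 = 1,566 kg; Δv = 259×9.80665×ln(4.448) = 2539.9×1.4925 ≈ 3791 m/s.
Total Δv = 3639 + 3791 = 7430 m/s.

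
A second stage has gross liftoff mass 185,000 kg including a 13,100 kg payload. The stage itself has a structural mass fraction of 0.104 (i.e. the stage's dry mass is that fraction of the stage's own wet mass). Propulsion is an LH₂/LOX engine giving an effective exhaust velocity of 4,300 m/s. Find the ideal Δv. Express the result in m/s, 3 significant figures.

Δv ≈ 7680 m/s

Stage wet mass = m₀ − payload = 185,000 − 13,100 = 171,900 kg.
Stage dry mass = ε × stage wet mass = 0.104 × 171,900 = 17,877.6 kg.
Burnout mass m_f = stage dry + payload = 17,877.6 + 13,100 = 30,977.6 kg.
Δv = v_e · ln(185,000/30,977.6) = 4300.0 × ln(5.972) = 4300.0 × 1.7871 ≈ 7684 m/s.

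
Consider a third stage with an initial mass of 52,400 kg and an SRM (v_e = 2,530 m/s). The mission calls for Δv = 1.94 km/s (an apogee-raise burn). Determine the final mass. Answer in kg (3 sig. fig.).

From the ideal rocket equation, m₀/m_f = exp(Δv / v_e) = exp(1940 / 2530.0) = exp(0.7668) = 2.1529.
m_f = m₀ / 2.1529 = 52,400 / 2.1529 = 24,339.3 kg.

final mass ≈ 24300 kg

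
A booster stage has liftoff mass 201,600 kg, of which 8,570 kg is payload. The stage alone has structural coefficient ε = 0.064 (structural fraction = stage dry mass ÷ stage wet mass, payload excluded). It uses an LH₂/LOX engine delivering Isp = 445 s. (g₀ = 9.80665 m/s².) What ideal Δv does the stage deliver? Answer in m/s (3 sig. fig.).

Stage wet mass = m₀ − payload = 201,600 − 8,570 = 193,030 kg.
Stage dry mass = ε × stage wet mass = 0.064 × 193,030 = 12,353.9 kg.
Burnout mass m_f = stage dry + payload = 12,353.9 + 8,570 = 20,923.9 kg.
v_e = Isp · g₀ = 445 × 9.80665 = 4364.0 m/s.
Using Δv = v_e ln(m₀/m_f): Δv = v_e · ln(201,600/20,923.9) = 4364.0 × ln(9.635) = 4364.0 × 2.2654 ≈ 9886 m/s.

Δv ≈ 9890 m/s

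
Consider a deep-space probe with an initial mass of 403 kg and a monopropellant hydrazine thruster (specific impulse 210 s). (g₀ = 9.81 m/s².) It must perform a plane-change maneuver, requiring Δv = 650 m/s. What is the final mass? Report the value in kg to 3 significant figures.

v_e = Isp · g₀ = 210 × 9.81 = 2060.1 m/s.
m₀/m_f = exp(Δv / v_e) = exp(650 / 2060.1) = exp(0.3155) = 1.3710.
m_f = m₀ / 1.3710 = 403 / 1.3710 = 293.946 kg.

final mass ≈ 294 kg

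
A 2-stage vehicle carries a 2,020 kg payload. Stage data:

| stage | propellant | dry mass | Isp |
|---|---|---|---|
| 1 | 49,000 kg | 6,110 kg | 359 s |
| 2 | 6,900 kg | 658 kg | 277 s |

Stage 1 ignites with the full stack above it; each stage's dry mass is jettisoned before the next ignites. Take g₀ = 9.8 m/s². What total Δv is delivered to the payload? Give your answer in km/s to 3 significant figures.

Ignition mass of stage 1 = 49,000+6,110 + 6,900+658 + 2,020 = 64,688 kg.
Stage 1: m₀ = 64,688 kg, m_f = 64,688 − 49,000 = 15,688 kg; Δv = 359×9.8×ln(4.123) = 3518.2×1.4167 ≈ 4984 m/s.
Stage 2: m₀ = 9,578 kg, m_f = 9,578 − 6,900 = 2,678 kg; Δv = 277×9.8×ln(3.577) = 2714.6×1.2744 ≈ 3459 m/s.
Total Δv = 4984 + 3459 = 8443 m/s.

Δv ≈ 8.44 km/s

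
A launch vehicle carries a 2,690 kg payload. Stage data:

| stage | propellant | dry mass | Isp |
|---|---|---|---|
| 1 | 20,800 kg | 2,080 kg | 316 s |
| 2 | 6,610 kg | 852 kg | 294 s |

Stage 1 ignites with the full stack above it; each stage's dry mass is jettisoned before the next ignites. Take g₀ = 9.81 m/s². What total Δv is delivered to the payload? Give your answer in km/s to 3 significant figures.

Ignition mass of stage 1 = 20,800+2,080 + 6,610+852 + 2,690 = 33,032 kg.
Stage 1: m₀ = 33,032 kg, m_f = 33,032 − 20,800 = 12,232 kg; Δv = 316×9.81×ln(2.7) = 3100.0×0.9934 ≈ 3080 m/s.
Stage 2: m₀ = 10,152 kg, m_f = 10,152 − 6,610 = 3,542 kg; Δv = 294×9.81×ln(2.866) = 2884.1×1.0530 ≈ 3037 m/s.
Total Δv = 3080 + 3037 = 6117 m/s.

Δv ≈ 6.12 km/s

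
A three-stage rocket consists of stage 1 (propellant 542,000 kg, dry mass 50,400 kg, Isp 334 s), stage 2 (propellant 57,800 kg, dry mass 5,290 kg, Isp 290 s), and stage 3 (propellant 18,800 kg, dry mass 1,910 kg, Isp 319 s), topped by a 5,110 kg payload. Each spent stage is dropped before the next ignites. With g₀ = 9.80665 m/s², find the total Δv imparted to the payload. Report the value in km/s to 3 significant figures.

Ignition mass of stage 1 = 542,000+50,400 + 57,800+5,290 + 18,800+1,910 + 5,110 = 681,310 kg.
Stage 1: m₀ = 681,310 kg, m_f = 681,310 − 542,000 = 139,310 kg; Δv = 334×9.80665×ln(4.891) = 3275.4×1.5873 ≈ 5199 m/s.
Stage 2: m₀ = 88,910 kg, m_f = 88,910 − 57,800 = 31,110 kg; Δv = 290×9.80665×ln(2.858) = 2843.9×1.0501 ≈ 2986 m/s.
Stage 3: m₀ = 25,820 kg, m_f = 25,820 − 18,800 = 7,020 kg; Δv = 319×9.80665×ln(3.678) = 3128.3×1.3024 ≈ 4074 m/s.
Total Δv = 5199 + 2986 + 4074 = 12259 m/s.

Δv ≈ 12.3 km/s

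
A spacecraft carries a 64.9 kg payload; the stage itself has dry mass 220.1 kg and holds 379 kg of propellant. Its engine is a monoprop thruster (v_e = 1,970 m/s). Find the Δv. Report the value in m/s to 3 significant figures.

m₀ = payload + dry + propellant = 64.9 + 220.1 + 379 = 664 kg.
m_f = payload + dry = 64.9 + 220.1 = 285 kg.
Δv = v_e · ln(m₀/m_f) = 1970.0 × ln(2.33) = 1970.0 × 0.8458 ≈ 1666.2 m/s.

Δv ≈ 1670 m/s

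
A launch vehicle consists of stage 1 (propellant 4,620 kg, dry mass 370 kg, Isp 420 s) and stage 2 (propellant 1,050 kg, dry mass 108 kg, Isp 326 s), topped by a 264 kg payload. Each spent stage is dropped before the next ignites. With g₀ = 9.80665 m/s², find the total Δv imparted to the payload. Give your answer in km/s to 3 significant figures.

Δv ≈ 9.54 km/s

Ignition mass of stage 1 = 4,620+370 + 1,050+108 + 264 = 6,412 kg.
Stage 1: m₀ = 6,412 kg, m_f = 6,412 − 4,620 = 1,792 kg; Δv = 420×9.80665×ln(3.578) = 4118.8×1.2748 ≈ 5251 m/s.
Stage 2: m₀ = 1,422 kg, m_f = 1,422 − 1,050 = 372 kg; Δv = 326×9.80665×ln(3.823) = 3197.0×1.3409 ≈ 4287 m/s.
Total Δv = 5251 + 4287 = 9538 m/s.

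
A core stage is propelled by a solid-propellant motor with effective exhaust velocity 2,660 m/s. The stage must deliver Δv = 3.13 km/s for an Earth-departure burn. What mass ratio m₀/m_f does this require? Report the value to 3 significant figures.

mass ratio ≈ 3.24

Using Δv = v_e ln(m₀/m_f): m₀/m_f = exp(Δv / v_e) = exp(3130 / 2660.0) = exp(1.1767) = 3.2436.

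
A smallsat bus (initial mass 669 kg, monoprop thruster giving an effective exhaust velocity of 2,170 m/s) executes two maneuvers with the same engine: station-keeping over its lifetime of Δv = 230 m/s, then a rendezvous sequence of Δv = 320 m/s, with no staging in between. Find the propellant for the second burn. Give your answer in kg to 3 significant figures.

After the first burn: m = 669 × exp(−230/2170.0) = 669 × 0.89943 = 601.719 kg.
After the second burn: m = 601.719 × exp(−320/2170.0) = 601.719 × 0.86289 = 519.217 kg.
Second-burn propellant = 601.719 − 519.217 = 82.502 kg.

propellant for the second burn ≈ 82.5 kg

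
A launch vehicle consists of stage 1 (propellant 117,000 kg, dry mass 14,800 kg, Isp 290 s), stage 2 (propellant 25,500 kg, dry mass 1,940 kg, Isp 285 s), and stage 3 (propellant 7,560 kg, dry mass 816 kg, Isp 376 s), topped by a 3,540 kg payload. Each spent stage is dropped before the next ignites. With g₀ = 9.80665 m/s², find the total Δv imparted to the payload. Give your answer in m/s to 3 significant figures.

Δv ≈ 9900 m/s

Ignition mass of stage 1 = 117,000+14,800 + 25,500+1,940 + 7,560+816 + 3,540 = 171,156 kg.
Stage 1: m₀ = 171,156 kg, m_f = 171,156 − 117,000 = 54,156 kg; Δv = 290×9.80665×ln(3.16) = 2843.9×1.1507 ≈ 3273 m/s.
Stage 2: m₀ = 39,356 kg, m_f = 39,356 − 25,500 = 13,856 kg; Δv = 285×9.80665×ln(2.84) = 2794.9×1.0439 ≈ 2918 m/s.
Stage 3: m₀ = 11,916 kg, m_f = 11,916 − 7,560 = 4,356 kg; Δv = 376×9.80665×ln(2.736) = 3687.3×1.0063 ≈ 3711 m/s.
Total Δv = 3273 + 2918 + 3711 = 9902 m/s.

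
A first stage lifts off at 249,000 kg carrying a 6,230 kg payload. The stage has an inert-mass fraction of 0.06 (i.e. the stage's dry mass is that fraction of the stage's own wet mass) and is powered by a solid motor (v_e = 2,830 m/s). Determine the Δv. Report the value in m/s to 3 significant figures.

Stage wet mass = m₀ − payload = 249,000 − 6,230 = 242,770 kg.
Stage dry mass = ε × stage wet mass = 0.06 × 242,770 = 14,566.2 kg.
Burnout mass m_f = stage dry + payload = 14,566.2 + 6,230 = 20,796.2 kg.
Rocket equation: Δv = v_e · ln(249,000/20,796.2) = 2830.0 × ln(11.97) = 2830.0 × 2.4827 ≈ 7026 m/s.

Δv ≈ 7030 m/s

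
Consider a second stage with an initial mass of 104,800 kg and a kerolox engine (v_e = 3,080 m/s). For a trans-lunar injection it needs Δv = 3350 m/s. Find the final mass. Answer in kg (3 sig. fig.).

final mass ≈ 35300 kg

m₀/m_f = exp(Δv / v_e) = exp(3350 / 3080.0) = exp(1.0877) = 2.9673.
m_f = m₀ / 2.9673 = 104,800 / 2.9673 = 35,318.3 kg.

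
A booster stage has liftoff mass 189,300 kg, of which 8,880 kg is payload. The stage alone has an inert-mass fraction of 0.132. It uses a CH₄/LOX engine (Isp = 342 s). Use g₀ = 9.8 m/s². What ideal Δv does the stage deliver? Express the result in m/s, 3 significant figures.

Stage wet mass = m₀ − payload = 189,300 − 8,880 = 180,420 kg.
Stage dry mass = ε × stage wet mass = 0.132 × 180,420 = 23,815.4 kg.
Burnout mass m_f = stage dry + payload = 23,815.4 + 8,880 = 32,695.4 kg.
v_e = Isp · g₀ = 342 × 9.8 = 3351.6 m/s.
Δv = v_e · ln(189,300/32,695.4) = 3351.6 × ln(5.79) = 3351.6 × 1.7561 ≈ 5886 m/s.

Δv ≈ 5890 m/s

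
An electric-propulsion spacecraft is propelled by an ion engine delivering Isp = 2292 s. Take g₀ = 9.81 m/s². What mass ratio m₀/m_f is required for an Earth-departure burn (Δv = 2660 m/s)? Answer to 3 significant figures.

mass ratio ≈ 1.13

v_e = Isp · g₀ = 2292 × 9.81 = 22484.5 m/s.
m₀/m_f = exp(Δv / v_e) = exp(2660 / 22484.5) = exp(0.1183) = 1.1256.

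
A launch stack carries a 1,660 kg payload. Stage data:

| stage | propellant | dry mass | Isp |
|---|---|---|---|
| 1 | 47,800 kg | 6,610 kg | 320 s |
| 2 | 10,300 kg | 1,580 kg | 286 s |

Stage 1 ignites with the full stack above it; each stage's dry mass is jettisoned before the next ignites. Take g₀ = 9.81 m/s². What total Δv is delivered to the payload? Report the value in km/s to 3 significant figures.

Δv ≈ 7.83 km/s

Ignition mass of stage 1 = 47,800+6,610 + 10,300+1,580 + 1,660 = 67,950 kg.
Stage 1: m₀ = 67,950 kg, m_f = 67,950 − 47,800 = 20,150 kg; Δv = 320×9.81×ln(3.372) = 3139.2×1.2156 ≈ 3816 m/s.
Stage 2: m₀ = 13,540 kg, m_f = 13,540 − 10,300 = 3,240 kg; Δv = 286×9.81×ln(4.179) = 2805.7×1.4301 ≈ 4012 m/s.
Total Δv = 3816 + 4012 = 7828 m/s.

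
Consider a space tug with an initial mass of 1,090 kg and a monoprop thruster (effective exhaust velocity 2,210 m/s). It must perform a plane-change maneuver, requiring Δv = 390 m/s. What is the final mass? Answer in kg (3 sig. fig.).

final mass ≈ 914 kg

m₀/m_f = exp(Δv / v_e) = exp(390 / 2210.0) = exp(0.1765) = 1.1930.
m_f = m₀ / 1.1930 = 1,090 / 1.1930 = 913.663 kg.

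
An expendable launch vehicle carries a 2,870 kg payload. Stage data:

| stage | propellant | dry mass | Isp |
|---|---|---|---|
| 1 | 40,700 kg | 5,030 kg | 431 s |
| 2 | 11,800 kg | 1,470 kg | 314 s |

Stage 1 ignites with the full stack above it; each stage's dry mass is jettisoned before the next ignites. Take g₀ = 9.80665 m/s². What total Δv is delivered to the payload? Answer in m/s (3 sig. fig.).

Ignition mass of stage 1 = 40,700+5,030 + 11,800+1,470 + 2,870 = 61,870 kg.
Stage 1: m₀ = 61,870 kg, m_f = 61,870 − 40,700 = 21,170 kg; Δv = 431×9.80665×ln(2.923) = 4226.7×1.0725 ≈ 4533 m/s.
Stage 2: m₀ = 16,140 kg, m_f = 16,140 − 11,800 = 4,340 kg; Δv = 314×9.80665×ln(3.719) = 3079.3×1.3134 ≈ 4044 m/s.
Total Δv = 4533 + 4044 = 8577 m/s.

Δv ≈ 8580 m/s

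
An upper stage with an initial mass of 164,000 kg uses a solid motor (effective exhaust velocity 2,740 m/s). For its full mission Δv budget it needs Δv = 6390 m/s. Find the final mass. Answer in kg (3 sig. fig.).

final mass ≈ 15900 kg

By the Tsiolkovsky rocket equation, m₀/m_f = exp(Δv / v_e) = exp(6390 / 2740.0) = exp(2.3321) = 10.2997.
m_f = m₀ / 10.2997 = 164,000 / 10.2997 = 15,922.8 kg.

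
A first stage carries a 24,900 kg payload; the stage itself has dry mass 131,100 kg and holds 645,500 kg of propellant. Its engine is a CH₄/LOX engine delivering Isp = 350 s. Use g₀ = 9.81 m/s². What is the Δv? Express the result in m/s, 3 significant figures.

Δv ≈ 5620 m/s

v_e = Isp · g₀ = 350 × 9.81 = 3433.5 m/s.
m₀ = payload + dry + propellant = 24,900 + 131,100 + 645,500 = 801,500 kg.
m_f = payload + dry = 24,900 + 131,100 = 156,000 kg.
From the ideal rocket equation, Δv = v_e · ln(m₀/m_f) = 3433.5 × ln(5.138) = 3433.5 × 1.6366 ≈ 5619.4 m/s.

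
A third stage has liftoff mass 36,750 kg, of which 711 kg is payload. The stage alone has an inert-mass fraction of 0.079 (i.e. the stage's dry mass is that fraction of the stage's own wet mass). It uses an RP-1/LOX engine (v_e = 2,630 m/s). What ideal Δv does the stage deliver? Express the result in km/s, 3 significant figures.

Stage wet mass = m₀ − payload = 36,750 − 711 = 36,039 kg.
Stage dry mass = ε × stage wet mass = 0.079 × 36,039 = 2,847.08 kg.
Burnout mass m_f = stage dry + payload = 2,847.08 + 711 = 3,558.08 kg.
Δv = v_e · ln(36,750/3,558.08) = 2630.0 × ln(10.33) = 2630.0 × 2.3349 ≈ 6141 m/s.

Δv ≈ 6.14 km/s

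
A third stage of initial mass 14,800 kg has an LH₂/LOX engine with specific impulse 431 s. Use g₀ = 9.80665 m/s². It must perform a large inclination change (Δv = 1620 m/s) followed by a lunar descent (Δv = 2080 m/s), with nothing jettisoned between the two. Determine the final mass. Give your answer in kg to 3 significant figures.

final mass ≈ 6170 kg

v_e = Isp · g₀ = 431 × 9.80665 = 4226.7 m/s.
After the first burn: m = 14800 × exp(−1620/4226.7) = 14800 × 0.68162 = 10,088 kg.
After the second burn: m = 10,088 × exp(−2080/4226.7) = 10,088 × 0.61133 = 6,167.1 kg.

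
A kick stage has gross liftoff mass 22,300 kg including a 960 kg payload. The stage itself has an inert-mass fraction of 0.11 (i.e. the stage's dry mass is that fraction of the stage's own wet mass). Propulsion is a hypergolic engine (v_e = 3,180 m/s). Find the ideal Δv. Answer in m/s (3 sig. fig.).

Δv ≈ 6070 m/s

Stage wet mass = m₀ − payload = 22,300 − 960 = 21,340 kg.
Stage dry mass = ε × stage wet mass = 0.11 × 21,340 = 2,347.4 kg.
Burnout mass m_f = stage dry + payload = 2,347.4 + 960 = 3,307.4 kg.
By the Tsiolkovsky rocket equation, Δv = v_e · ln(22,300/3,307.4) = 3180.0 × ln(6.742) = 3180.0 × 1.9084 ≈ 6069 m/s.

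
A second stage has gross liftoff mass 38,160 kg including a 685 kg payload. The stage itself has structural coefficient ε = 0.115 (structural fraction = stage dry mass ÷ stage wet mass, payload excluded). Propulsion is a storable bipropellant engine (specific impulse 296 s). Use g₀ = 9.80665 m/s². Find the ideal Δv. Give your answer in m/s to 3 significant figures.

Δv ≈ 5900 m/s

Stage wet mass = m₀ − payload = 38,160 − 685 = 37,475 kg.
Stage dry mass = ε × stage wet mass = 0.115 × 37,475 = 4,309.63 kg.
Burnout mass m_f = stage dry + payload = 4,309.63 + 685 = 4,994.63 kg.
v_e = Isp · g₀ = 296 × 9.80665 = 2902.8 m/s.
Rocket equation: Δv = v_e · ln(38,160/4,994.63) = 2902.8 × ln(7.64) = 2902.8 × 2.0334 ≈ 5903 m/s.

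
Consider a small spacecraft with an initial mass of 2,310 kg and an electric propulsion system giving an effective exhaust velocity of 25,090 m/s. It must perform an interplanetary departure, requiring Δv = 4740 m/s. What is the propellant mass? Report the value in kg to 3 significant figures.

m₀/m_f = exp(Δv / v_e) = exp(4740 / 25090.0) = exp(0.1889) = 1.2079.
m_f = 2,310 / 1.2079 = 1,912.41 kg, so propellant = m₀ − m_f = 2,310 − 1,912.41 = 397.59 kg.

propellant mass ≈ 398 kg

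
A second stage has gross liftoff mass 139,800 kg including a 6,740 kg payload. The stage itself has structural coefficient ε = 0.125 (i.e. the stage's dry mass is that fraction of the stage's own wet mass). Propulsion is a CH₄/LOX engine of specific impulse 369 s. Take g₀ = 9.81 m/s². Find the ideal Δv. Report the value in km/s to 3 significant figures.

Δv ≈ 6.47 km/s

Stage wet mass = m₀ − payload = 139,800 − 6,740 = 133,060 kg.
Stage dry mass = ε × stage wet mass = 0.125 × 133,060 = 16,632.5 kg.
Burnout mass m_f = stage dry + payload = 16,632.5 + 6,740 = 23,372.5 kg.
v_e = Isp · g₀ = 369 × 9.81 = 3619.9 m/s.
By the Tsiolkovsky rocket equation, Δv = v_e · ln(139,800/23,372.5) = 3619.9 × ln(5.981) = 3619.9 × 1.7887 ≈ 6475 m/s.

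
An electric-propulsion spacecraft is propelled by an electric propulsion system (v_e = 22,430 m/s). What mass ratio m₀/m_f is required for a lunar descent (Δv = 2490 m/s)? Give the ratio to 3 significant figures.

From the ideal rocket equation, m₀/m_f = exp(Δv / v_e) = exp(2490 / 22430.0) = exp(0.1110) = 1.1174.

mass ratio ≈ 1.12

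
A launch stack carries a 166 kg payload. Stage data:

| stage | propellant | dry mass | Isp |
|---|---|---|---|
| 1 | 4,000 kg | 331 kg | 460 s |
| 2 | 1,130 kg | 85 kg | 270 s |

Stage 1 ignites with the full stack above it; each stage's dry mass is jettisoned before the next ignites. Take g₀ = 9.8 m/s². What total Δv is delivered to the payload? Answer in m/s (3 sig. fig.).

Δv ≈ 9940 m/s

Ignition mass of stage 1 = 4,000+331 + 1,130+85 + 166 = 5,712 kg.
Stage 1: m₀ = 5,712 kg, m_f = 5,712 − 4,000 = 1,712 kg; Δv = 460×9.8×ln(3.336) = 4508.0×1.2049 ≈ 5432 m/s.
Stage 2: m₀ = 1,381 kg, m_f = 1,381 − 1,130 = 251 kg; Δv = 270×9.8×ln(5.502) = 2646.0×1.7051 ≈ 4512 m/s.
Total Δv = 5432 + 4512 = 9944 m/s.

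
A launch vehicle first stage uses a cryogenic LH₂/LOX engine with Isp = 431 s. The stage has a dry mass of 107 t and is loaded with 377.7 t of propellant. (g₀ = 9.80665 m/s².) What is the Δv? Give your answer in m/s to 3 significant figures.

v_e = Isp · g₀ = 431 × 9.80665 = 4226.7 m/s.
m₀ = m_dry + m_prop = 107 + 377.7 = 484.7 t.
Rocket equation: Δv = v_e · ln(m₀/m_f) = 4226.7 × ln(4.53) = 4226.7 × 1.5107 ≈ 6385.2 m/s.

Δv ≈ 6390 m/s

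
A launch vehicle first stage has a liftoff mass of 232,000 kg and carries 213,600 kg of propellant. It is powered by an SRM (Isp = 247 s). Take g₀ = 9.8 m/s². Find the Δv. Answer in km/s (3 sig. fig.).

v_e = Isp · g₀ = 247 × 9.8 = 2420.6 m/s.
m_f = m₀ − m_prop = 232,000 − 213,600 = 18,400 kg.
By the Tsiolkovsky rocket equation, Δv = v_e · ln(m₀/m_f) = 2420.6 × ln(12.61) = 2420.6 × 2.5344 ≈ 6134.7 m/s.

Δv ≈ 6.13 km/s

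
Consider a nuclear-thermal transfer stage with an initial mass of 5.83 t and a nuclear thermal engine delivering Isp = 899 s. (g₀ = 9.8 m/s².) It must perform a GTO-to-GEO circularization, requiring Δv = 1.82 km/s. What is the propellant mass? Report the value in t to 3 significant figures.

propellant mass ≈ 1.09 t

v_e = Isp · g₀ = 899 × 9.8 = 8810.2 m/s.
By the Tsiolkovsky rocket equation, m₀/m_f = exp(Δv / v_e) = exp(1820 / 8810.2) = exp(0.2066) = 1.2295.
m_f = 5.83 / 1.2295 = 4.74176 t, so propellant = m₀ − m_f = 5.83 − 4.74176 = 1.08824 t.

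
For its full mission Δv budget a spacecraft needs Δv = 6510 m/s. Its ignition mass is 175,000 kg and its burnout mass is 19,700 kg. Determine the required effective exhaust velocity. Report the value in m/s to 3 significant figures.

ln(m₀/m_f) = ln(175000/19700) = ln(8.883) = 2.1842.
v_e = Δv / ln(m₀/m_f) = 6510 / 2.1842 = 2980.5 m/s.

v_e ≈ 2980 m/s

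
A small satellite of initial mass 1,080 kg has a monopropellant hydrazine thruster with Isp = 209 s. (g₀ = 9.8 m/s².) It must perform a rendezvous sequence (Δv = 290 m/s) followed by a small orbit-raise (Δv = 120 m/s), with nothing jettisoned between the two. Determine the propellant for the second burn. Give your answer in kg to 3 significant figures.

propellant for the second burn ≈ 53.3 kg

v_e = Isp · g₀ = 209 × 9.8 = 2048.2 m/s.
After the first burn: m = 1080 × exp(−290/2048.2) = 1080 × 0.86798 = 937.418 kg.
After the second burn: m = 937.418 × exp(−120/2048.2) = 937.418 × 0.94310 = 884.079 kg.
Second-burn propellant = 937.418 − 884.079 = 53.339 kg.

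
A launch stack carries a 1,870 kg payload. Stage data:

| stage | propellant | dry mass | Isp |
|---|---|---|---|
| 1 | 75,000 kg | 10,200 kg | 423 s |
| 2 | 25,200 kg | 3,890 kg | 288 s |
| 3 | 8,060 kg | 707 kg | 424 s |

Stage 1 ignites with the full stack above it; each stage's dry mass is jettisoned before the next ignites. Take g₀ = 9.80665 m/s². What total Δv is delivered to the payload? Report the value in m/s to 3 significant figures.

Ignition mass of stage 1 = 75,000+10,200 + 25,200+3,890 + 8,060+707 + 1,870 = 124,927 kg.
Stage 1: m₀ = 124,927 kg, m_f = 124,927 − 75,000 = 49,927 kg; Δv = 423×9.80665×ln(2.502) = 4148.2×0.9172 ≈ 3805 m/s.
Stage 2: m₀ = 39,727 kg, m_f = 39,727 − 25,200 = 14,527 kg; Δv = 288×9.80665×ln(2.735) = 2824.3×1.0060 ≈ 2841 m/s.
Stage 3: m₀ = 10,637 kg, m_f = 10,637 − 8,060 = 2,577 kg; Δv = 424×9.80665×ln(4.128) = 4158.0×1.4177 ≈ 5895 m/s.
Total Δv = 3805 + 2841 + 5895 = 12541 m/s.

Δv ≈ 12500 m/s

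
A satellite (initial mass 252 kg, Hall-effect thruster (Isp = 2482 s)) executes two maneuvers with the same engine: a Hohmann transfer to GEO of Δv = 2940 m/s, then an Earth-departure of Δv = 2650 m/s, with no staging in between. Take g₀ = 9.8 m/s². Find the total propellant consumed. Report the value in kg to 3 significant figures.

v_e = Isp · g₀ = 2482 × 9.8 = 24323.6 m/s.
After the first burn: m = 252 × exp(−2940/24323.6) = 252 × 0.88615 = 223.31 kg.
After the second burn: m = 223.31 × exp(−2650/24323.6) = 223.31 × 0.89678 = 200.26 kg.
Total propellant = m₀ − m_final = 252 − 200.26 = 51.74 kg.

total propellant consumed ≈ 51.7 kg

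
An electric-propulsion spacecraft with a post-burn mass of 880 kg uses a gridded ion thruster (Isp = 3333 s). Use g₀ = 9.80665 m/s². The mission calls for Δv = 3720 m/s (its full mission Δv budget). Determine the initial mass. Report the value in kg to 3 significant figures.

v_e = Isp · g₀ = 3333 × 9.80665 = 32685.6 m/s.
By the Tsiolkovsky rocket equation, m₀/m_f = exp(Δv / v_e) = exp(3720 / 32685.6) = exp(0.1138) = 1.1205.
m₀ = m_f × 1.1205 = 880 × 1.1205 = 986.04 kg.

initial mass ≈ 986 kg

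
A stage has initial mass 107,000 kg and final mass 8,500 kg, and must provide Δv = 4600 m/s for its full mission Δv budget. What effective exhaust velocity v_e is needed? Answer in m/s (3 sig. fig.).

ln(m₀/m_f) = ln(107000/8500) = ln(12.59) = 2.5328.
v_e = Δv / ln(m₀/m_f) = 4600 / 2.5328 = 1816.2 m/s.

v_e ≈ 1820 m/s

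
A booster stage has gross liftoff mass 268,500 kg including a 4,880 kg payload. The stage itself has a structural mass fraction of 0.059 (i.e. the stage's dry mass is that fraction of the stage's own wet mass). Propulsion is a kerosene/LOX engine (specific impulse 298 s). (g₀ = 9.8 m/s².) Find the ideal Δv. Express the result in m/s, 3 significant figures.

Stage wet mass = m₀ − payload = 268,500 − 4,880 = 263,620 kg.
Stage dry mass = ε × stage wet mass = 0.059 × 263,620 = 15,553.6 kg.
Burnout mass m_f = stage dry + payload = 15,553.6 + 4,880 = 20,433.6 kg.
v_e = Isp · g₀ = 298 × 9.8 = 2920.4 m/s.
By the Tsiolkovsky rocket equation, Δv = v_e · ln(268,500/20,433.6) = 2920.4 × ln(13.14) = 2920.4 × 2.5757 ≈ 7522 m/s.

Δv ≈ 7520 m/s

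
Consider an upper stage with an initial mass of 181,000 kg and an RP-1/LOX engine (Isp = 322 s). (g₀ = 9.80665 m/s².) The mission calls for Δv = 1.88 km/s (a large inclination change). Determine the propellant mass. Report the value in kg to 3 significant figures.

propellant mass ≈ 81200 kg

v_e = Isp · g₀ = 322 × 9.80665 = 3157.7 m/s.
m₀/m_f = exp(Δv / v_e) = exp(1880 / 3157.7) = exp(0.5954) = 1.8137.
m_f = 181,000 / 1.8137 = 99,796 kg, so propellant = m₀ − m_f = 181,000 − 99,796 = 81,204 kg.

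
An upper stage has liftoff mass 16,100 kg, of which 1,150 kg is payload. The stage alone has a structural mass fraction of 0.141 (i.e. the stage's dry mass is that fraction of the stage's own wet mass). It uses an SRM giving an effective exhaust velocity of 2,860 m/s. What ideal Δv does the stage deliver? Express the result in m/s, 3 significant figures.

Δv ≈ 4570 m/s

Stage wet mass = m₀ − payload = 16,100 − 1,150 = 14,950 kg.
Stage dry mass = ε × stage wet mass = 0.141 × 14,950 = 2,107.95 kg.
Burnout mass m_f = stage dry + payload = 2,107.95 + 1,150 = 3,257.95 kg.
Rocket equation: Δv = v_e · ln(16,100/3,257.95) = 2860.0 × ln(4.942) = 2860.0 × 1.5977 ≈ 4569 m/s.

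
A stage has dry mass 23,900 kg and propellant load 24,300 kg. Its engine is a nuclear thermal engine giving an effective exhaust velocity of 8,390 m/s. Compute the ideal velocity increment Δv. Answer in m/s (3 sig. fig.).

Δv ≈ 5890 m/s

m₀ = m_dry + m_prop = 23,900 + 24,300 = 48,200 kg.
By the Tsiolkovsky rocket equation, Δv = v_e · ln(m₀/m_f) = 8390.0 × ln(2.017) = 8390.0 × 0.7015 ≈ 5885.4 m/s.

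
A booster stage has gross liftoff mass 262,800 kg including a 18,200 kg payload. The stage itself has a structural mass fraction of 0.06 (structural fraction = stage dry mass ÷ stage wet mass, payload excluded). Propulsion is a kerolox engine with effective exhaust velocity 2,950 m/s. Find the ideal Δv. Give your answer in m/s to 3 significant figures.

Δv ≈ 6130 m/s

Stage wet mass = m₀ − payload = 262,800 − 18,200 = 244,600 kg.
Stage dry mass = ε × stage wet mass = 0.06 × 244,600 = 14,676 kg.
Burnout mass m_f = stage dry + payload = 14,676 + 18,200 = 32,876 kg.
Using Δv = v_e ln(m₀/m_f): Δv = v_e · ln(262,800/32,876) = 2950.0 × ln(7.994) = 2950.0 × 2.0787 ≈ 6132 m/s.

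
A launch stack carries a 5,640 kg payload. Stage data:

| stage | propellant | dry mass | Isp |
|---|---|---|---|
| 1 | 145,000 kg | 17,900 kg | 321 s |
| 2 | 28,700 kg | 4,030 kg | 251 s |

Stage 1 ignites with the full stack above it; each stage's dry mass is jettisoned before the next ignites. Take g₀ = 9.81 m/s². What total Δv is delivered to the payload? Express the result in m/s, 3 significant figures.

Ignition mass of stage 1 = 145,000+17,900 + 28,700+4,030 + 5,640 = 201,270 kg.
Stage 1: m₀ = 201,270 kg, m_f = 201,270 − 145,000 = 56,270 kg; Δv = 321×9.81×ln(3.577) = 3149.0×1.2745 ≈ 4013 m/s.
Stage 2: m₀ = 38,370 kg, m_f = 38,370 − 28,700 = 9,670 kg; Δv = 251×9.81×ln(3.968) = 2462.3×1.3782 ≈ 3394 m/s.
Total Δv = 4013 + 3394 = 7407 m/s.

Δv ≈ 7410 m/s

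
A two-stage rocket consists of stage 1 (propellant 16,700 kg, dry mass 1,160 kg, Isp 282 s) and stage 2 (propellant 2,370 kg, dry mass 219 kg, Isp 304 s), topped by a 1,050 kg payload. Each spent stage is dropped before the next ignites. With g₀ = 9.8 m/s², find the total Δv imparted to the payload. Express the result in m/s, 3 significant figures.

Δv ≈ 7280 m/s

Ignition mass of stage 1 = 16,700+1,160 + 2,370+219 + 1,050 = 21,499 kg.
Stage 1: m₀ = 21,499 kg, m_f = 21,499 − 16,700 = 4,799 kg; Δv = 282×9.8×ln(4.48) = 2763.6×1.4996 ≈ 4144 m/s.
Stage 2: m₀ = 3,639 kg, m_f = 3,639 − 2,370 = 1,269 kg; Δv = 304×9.8×ln(2.868) = 2979.2×1.0535 ≈ 3139 m/s.
Total Δv = 4144 + 3139 = 7283 m/s.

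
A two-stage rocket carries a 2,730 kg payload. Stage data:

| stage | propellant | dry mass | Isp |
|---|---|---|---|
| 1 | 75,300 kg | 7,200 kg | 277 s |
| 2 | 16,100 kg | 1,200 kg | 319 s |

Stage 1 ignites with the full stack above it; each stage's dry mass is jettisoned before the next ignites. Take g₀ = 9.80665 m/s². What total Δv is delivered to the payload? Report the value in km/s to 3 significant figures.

Ignition mass of stage 1 = 75,300+7,200 + 16,100+1,200 + 2,730 = 102,530 kg.
Stage 1: m₀ = 102,530 kg, m_f = 102,530 − 75,300 = 27,230 kg; Δv = 277×9.80665×ln(3.765) = 2716.4×1.3258 ≈ 3602 m/s.
Stage 2: m₀ = 20,030 kg, m_f = 20,030 − 16,100 = 3,930 kg; Δv = 319×9.80665×ln(5.097) = 3128.3×1.6286 ≈ 5095 m/s.
Total Δv = 3602 + 5095 = 8697 m/s.

Δv ≈ 8.70 km/s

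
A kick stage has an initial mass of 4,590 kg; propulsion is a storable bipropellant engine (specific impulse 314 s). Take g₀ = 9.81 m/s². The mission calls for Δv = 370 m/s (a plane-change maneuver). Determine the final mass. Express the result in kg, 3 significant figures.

final mass ≈ 4070 kg

v_e = Isp · g₀ = 314 × 9.81 = 3080.3 m/s.
m₀/m_f = exp(Δv / v_e) = exp(370 / 3080.3) = exp(0.1201) = 1.1276.
m_f = m₀ / 1.1276 = 4,590 / 1.1276 = 4,070.59 kg.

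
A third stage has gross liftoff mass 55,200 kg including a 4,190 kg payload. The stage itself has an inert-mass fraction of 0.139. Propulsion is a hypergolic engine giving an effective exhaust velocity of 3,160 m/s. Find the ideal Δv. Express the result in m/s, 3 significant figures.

Δv ≈ 5020 m/s

Stage wet mass = m₀ − payload = 55,200 − 4,190 = 51,010 kg.
Stage dry mass = ε × stage wet mass = 0.139 × 51,010 = 7,090.39 kg.
Burnout mass m_f = stage dry + payload = 7,090.39 + 4,190 = 11,280.39 kg.
Δv = v_e · ln(55,200/11,280.39) = 3160.0 × ln(4.893) = 3160.0 × 1.5879 ≈ 5018 m/s.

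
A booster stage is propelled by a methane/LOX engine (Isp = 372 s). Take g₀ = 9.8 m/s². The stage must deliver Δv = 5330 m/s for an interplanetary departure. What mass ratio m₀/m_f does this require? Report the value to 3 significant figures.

v_e = Isp · g₀ = 372 × 9.8 = 3645.6 m/s.
m₀/m_f = exp(Δv / v_e) = exp(5330 / 3645.6) = exp(1.4620) = 4.3147.

mass ratio ≈ 4.31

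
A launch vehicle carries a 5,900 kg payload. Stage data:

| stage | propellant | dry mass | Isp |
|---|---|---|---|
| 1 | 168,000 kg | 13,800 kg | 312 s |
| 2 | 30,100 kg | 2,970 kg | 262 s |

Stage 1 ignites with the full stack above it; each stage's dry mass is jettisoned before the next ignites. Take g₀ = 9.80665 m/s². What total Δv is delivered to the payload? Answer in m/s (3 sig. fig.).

Δv ≈ 8180 m/s

Ignition mass of stage 1 = 168,000+13,800 + 30,100+2,970 + 5,900 = 220,770 kg.
Stage 1: m₀ = 220,770 kg, m_f = 220,770 − 168,000 = 52,770 kg; Δv = 312×9.80665×ln(4.184) = 3059.7×1.4312 ≈ 4379 m/s.
Stage 2: m₀ = 38,970 kg, m_f = 38,970 − 30,100 = 8,870 kg; Δv = 262×9.80665×ln(4.393) = 2569.3×1.4801 ≈ 3803 m/s.
Total Δv = 4379 + 3803 = 8182 m/s.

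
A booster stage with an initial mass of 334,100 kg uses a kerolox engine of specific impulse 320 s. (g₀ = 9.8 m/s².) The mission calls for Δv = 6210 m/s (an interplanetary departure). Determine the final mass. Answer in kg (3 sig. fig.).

v_e = Isp · g₀ = 320 × 9.8 = 3136.0 m/s.
m₀/m_f = exp(Δv / v_e) = exp(6210 / 3136.0) = exp(1.9802) = 7.2444.
m_f = m₀ / 7.2444 = 334,100 / 7.2444 = 46,118.4 kg.

final mass ≈ 46100 kg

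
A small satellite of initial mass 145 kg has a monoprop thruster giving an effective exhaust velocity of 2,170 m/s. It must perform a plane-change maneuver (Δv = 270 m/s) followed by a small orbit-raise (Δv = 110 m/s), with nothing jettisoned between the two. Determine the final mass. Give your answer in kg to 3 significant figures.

After the first burn: m = 145 × exp(−270/2170.0) = 145 × 0.88301 = 128.036 kg.
After the second burn: m = 128.036 × exp(−110/2170.0) = 128.036 × 0.95057 = 121.707 kg.

final mass ≈ 122 kg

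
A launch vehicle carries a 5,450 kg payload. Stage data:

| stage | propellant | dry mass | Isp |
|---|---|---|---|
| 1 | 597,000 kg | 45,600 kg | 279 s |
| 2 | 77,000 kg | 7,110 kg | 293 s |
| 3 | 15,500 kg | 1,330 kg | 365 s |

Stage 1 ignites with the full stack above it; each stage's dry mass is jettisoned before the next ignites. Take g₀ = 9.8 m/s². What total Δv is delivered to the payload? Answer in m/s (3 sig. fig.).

Ignition mass of stage 1 = 597,000+45,600 + 77,000+7,110 + 15,500+1,330 + 5,450 = 748,990 kg.
Stage 1: m₀ = 748,990 kg, m_f = 748,990 − 597,000 = 151,990 kg; Δv = 279×9.8×ln(4.928) = 2734.2×1.5949 ≈ 4361 m/s.
Stage 2: m₀ = 106,390 kg, m_f = 106,390 − 77,000 = 29,390 kg; Δv = 293×9.8×ln(3.62) = 2871.4×1.2865 ≈ 3694 m/s.
Stage 3: m₀ = 22,280 kg, m_f = 22,280 − 15,500 = 6,780 kg; Δv = 365×9.8×ln(3.286) = 3577.0×1.1897 ≈ 4256 m/s.
Total Δv = 4361 + 3694 + 4256 = 12311 m/s.

Δv ≈ 12300 m/s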